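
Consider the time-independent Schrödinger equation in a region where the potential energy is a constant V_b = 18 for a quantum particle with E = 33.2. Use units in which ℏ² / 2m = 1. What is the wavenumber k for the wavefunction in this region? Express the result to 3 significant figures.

With E > V_b the solution is oscillatory, ψ ∝ e^{±ikx} with k = √(2m(E − V_b))/ℏ.
k = √(2 × 0.5 × 15.2) = 3.899.

k = 3.90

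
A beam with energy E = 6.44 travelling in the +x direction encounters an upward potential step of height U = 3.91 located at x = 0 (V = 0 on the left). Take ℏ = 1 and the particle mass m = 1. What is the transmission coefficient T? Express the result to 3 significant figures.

The wavenumbers are k₁ = √(2mE)/ℏ = 3.589 on the left and k₂ = √(2m(E − U))/ℏ = 2.249 on the right.
Matching ψ and ψ′ at x = 0 gives r = (k₁ − k₂)/(k₁ + k₂), so R = r² = 0.05263 and T = 1 − R = 0.9474.

T = 0.947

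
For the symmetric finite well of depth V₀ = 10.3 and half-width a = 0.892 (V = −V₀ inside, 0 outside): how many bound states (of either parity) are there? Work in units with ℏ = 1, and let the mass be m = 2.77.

N = 5

Define the well-strength parameter z₀ = (a/ℏ)√(2mV₀) = 0.892 × √(2·2.77·10.3) = 6.738.
A new bound state (alternating even/odd) appears each time z₀ passes a multiple of π/2, so N = ⌊2z₀/π⌋ + 1 = ⌊4.290⌋ + 1 = 5.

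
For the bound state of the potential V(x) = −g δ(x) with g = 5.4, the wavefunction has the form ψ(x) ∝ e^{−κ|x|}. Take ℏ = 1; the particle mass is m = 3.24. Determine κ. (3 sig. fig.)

κ = 17.5

Integrate −(ℏ²/2m)ψ'' − gδ(x)ψ = Eψ from −ε to +ε: the ψ'' term gives ψ'(0⁺) − ψ'(0⁻) and the δ term gives −(2mg/ℏ²)ψ(0).
With ψ ∝ e^{−κ|x|} this yields −2κ = −2mg/ℏ², so κ = mg/ℏ² = 17.50.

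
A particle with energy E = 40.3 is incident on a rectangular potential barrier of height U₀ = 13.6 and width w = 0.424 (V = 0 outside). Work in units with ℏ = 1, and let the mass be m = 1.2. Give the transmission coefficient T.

T = 0.997

E > U₀: inside the barrier k₂ = √(2m(E − U₀))/ℏ = 8.005, k₂w = 3.394.
T = [1 + U₀² sin²(k₂w) / (4E(E − U₀))]⁻¹ = 1/1.003 = 0.997.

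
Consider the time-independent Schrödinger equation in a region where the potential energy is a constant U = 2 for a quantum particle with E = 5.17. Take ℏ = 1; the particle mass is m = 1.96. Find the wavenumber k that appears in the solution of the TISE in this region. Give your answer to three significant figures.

k = 3.53

With E > U the solution is oscillatory, ψ ∝ e^{±ikx} with k = √(2m(E − U))/ℏ.
k = √(2 × 1.96 × 3.17) = 3.525.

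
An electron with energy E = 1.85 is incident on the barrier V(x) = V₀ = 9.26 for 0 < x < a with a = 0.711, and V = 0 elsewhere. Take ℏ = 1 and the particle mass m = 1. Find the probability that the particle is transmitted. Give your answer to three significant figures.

Since E < V₀ the interior solution is evanescent with decay constant κ = √(2m(V₀ − E))/ℏ = 3.850.
κa = 2.737, sinh(κa) = 7.689.
Matching ψ, ψ′ at both faces gives T = [1 + V₀² sinh²(κa) / (4E(V₀ − E))]⁻¹ = 1/93.45 = 0.0107.

T = 0.0107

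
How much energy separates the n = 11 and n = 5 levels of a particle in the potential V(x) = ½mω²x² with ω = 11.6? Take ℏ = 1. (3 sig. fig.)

E_n = ℏω(n + ½), so ΔE = (11 − 5) ℏω = 6 × 11.6 = 69.60.

ΔE = 69.6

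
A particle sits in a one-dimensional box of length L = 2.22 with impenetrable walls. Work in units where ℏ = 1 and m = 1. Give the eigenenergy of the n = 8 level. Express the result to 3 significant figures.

E = 64.1

The infinite-well eigenfunctions ψ_n = √(2/L) sin(nπx/L) vanish at both walls, giving E_n = n²π²ℏ²/(2mL²).
E_8 = 8² × π² / (2 × 1 × 2.22²) = 64.08.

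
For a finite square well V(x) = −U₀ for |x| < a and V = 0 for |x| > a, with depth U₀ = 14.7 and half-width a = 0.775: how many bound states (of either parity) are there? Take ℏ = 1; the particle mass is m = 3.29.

Define the well-strength parameter z₀ = (a/ℏ)√(2mU₀) = 0.775 × √(2·3.29·14.7) = 7.622.
A new bound state (alternating even/odd) appears each time z₀ passes a multiple of π/2, so N = ⌊2z₀/π⌋ + 1 = ⌊4.852⌋ + 1 = 5.

N = 5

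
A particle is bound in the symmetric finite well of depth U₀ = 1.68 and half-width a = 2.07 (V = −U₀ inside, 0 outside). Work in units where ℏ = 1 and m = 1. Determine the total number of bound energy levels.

Define the well-strength parameter z₀ = (a/ℏ)√(2mU₀) = 2.07 × √(2·1·1.68) = 3.794.
A new bound state (alternating even/odd) appears each time z₀ passes a multiple of π/2, so N = ⌊2z₀/π⌋ + 1 = ⌊2.416⌋ + 1 = 3.

N = 3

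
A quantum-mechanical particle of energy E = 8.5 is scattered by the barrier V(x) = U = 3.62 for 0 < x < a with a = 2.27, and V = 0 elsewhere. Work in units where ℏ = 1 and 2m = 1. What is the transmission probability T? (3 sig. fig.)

E > U: inside the barrier k₂ = √(2m(E − U))/ℏ = 2.209, k₂a = 5.015.
Matching at both interfaces gives T⁻¹ = 1 + U² sin²(k₂a) / [4E(E − U)] = 1.072, hence T = 0.933.

T = 0.933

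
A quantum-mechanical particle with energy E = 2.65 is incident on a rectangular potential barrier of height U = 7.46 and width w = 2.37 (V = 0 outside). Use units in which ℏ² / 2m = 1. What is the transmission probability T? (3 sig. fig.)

E < U: inside the barrier ψ ∝ e^{±κx} with κ = √(2m(U − E))/ℏ = 2.193.
κw = 5.198, sinh(κw) = 90.44.
Matching ψ, ψ′ at both faces gives T = [1 + U² sinh²(κw) / (4E(U − E))]⁻¹ = 1/8928 = 0.000112.

T = 0.000112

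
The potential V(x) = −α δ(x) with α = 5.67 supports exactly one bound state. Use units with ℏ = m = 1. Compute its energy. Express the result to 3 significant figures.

E = -16.1

The bound state is ψ(x) = √κ e^{−κ|x|}. The derivative jump ψ'(0⁺) − ψ'(0⁻) = −(2mα/ℏ²)ψ(0) fixes κ = mα/ℏ² = 5.670.
Then E = −ℏ²κ²/(2m) = −mα²/(2ℏ²) = -16.07.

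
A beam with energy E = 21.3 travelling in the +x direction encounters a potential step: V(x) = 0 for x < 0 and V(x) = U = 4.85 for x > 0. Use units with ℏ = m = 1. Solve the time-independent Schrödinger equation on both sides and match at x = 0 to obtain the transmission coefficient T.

T = 0.996

The wavenumbers are k₁ = √(2mE)/ℏ = 6.527 on the left and k₂ = √(2m(E − U))/ℏ = 5.736 on the right.
Matching ψ and ψ′ at x = 0 gives r = (k₁ − k₂)/(k₁ + k₂), so R = r² = 0.004161 and T = 1 − R = 0.9958.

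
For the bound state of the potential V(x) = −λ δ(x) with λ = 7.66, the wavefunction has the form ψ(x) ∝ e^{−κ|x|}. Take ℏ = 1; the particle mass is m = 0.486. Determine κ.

Integrate −(ℏ²/2m)ψ'' − λδ(x)ψ = Eψ from −ε to +ε: the ψ'' term gives ψ'(0⁺) − ψ'(0⁻) and the δ term gives −(2mλ/ℏ²)ψ(0).
With ψ ∝ e^{−κ|x|} this yields −2κ = −2mλ/ℏ², so κ = mλ/ℏ² = 3.723.

κ = 3.72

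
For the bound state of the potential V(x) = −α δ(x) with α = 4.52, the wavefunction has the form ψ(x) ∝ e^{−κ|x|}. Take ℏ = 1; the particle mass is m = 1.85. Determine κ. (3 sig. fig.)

κ = 8.36

Integrating the TISE across x = 0 gives the cusp condition ψ'(0⁺) − ψ'(0⁻) = −(2mα/ℏ²)ψ(0).
With ψ ∝ e^{−κ|x|} this yields −2κ = −2mα/ℏ², so κ = mα/ℏ² = 8.362.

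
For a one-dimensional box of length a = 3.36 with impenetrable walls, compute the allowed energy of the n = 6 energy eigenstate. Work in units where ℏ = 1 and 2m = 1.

Requiring ψ(0) = ψ(a) = 0 quantises k = nπ/a, hence E_n = ℏ²k²/2m = n²π²ℏ²/(2ma²).
E_6 = 6² × π² / (2 × 0.5 × 3.36²) = 31.47.

E = 31.5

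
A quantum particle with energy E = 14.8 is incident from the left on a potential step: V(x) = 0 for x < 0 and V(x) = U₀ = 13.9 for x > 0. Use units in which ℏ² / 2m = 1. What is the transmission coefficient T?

On each side the TISE gives plane waves with k = √(2m(E − V))/ℏ: k₁ = √(2·½·14.8) = 3.847, k₂ = √(2·½·0.9) = 0.9487.
Continuity of ψ and ψ′ at the step yields the reflection amplitude r = (k₁ − k₂)/(k₁ + k₂) = 0.6044; thus R = |r|² = 0.3653, T = 0.6347.

T = 0.635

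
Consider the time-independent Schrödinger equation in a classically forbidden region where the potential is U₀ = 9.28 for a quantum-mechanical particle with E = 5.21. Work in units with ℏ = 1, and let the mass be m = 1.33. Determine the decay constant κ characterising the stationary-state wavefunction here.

κ = 3.29

Since E < U₀ the TISE in this region is ψ'' = κ²ψ with κ = √(2m(U₀ − E))/ℏ.
κ = √(2 × 1.33 × 4.07) = 3.290.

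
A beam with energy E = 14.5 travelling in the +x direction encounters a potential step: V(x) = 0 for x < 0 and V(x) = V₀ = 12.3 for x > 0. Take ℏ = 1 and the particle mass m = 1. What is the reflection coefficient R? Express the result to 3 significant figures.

The wavenumbers are k₁ = √(2mE)/ℏ = 5.385 on the left and k₂ = √(2m(E − V₀))/ℏ = 2.098 on the right.
Matching ψ and ψ′ at x = 0 gives r = (k₁ − k₂)/(k₁ + k₂), so R = r² = 0.1930 and T = 1 − R = 0.8070.

R = 0.193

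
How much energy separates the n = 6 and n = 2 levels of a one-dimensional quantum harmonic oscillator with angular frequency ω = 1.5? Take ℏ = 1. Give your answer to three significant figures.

E_n = ℏω(n + ½), so ΔE = (6 − 2) ℏω = 4 × 1.5 = 6.000.

ΔE = 6.00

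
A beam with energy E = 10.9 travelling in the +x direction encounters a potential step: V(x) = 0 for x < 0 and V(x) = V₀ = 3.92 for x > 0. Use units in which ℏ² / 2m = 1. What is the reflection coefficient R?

R = 0.0123

The wavenumbers are k₁ = √(2mE)/ℏ = 3.302 on the left and k₂ = √(2m(E − V₀))/ℏ = 2.642 on the right.
Continuity of ψ and ψ′ at the step yields the reflection amplitude r = (k₁ − k₂)/(k₁ + k₂) = 0.1110; thus R = |r|² = 0.01231, T = 0.9877.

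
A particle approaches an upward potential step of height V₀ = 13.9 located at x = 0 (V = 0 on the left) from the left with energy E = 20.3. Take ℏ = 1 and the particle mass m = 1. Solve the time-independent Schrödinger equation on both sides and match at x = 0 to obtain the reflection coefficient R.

R = 0.0789

The wavenumbers are k₁ = √(2mE)/ℏ = 6.372 on the left and k₂ = √(2m(E − V₀))/ℏ = 3.578 on the right.
Matching ψ and ψ′ at x = 0 gives r = (k₁ − k₂)/(k₁ + k₂), so R = r² = 0.07886 and T = 1 − R = 0.9211.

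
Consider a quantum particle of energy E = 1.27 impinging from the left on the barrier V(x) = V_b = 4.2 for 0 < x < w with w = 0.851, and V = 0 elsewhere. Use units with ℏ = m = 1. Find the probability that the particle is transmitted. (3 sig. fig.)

E < V_b: inside the barrier ψ ∝ e^{±κx} with κ = √(2m(V_b − E))/ℏ = 2.421.
κw = 2.060, sinh(κw) = 3.859.
Matching ψ, ψ′ at both faces gives T = [1 + V_b² sinh²(κw) / (4E(V_b − E))]⁻¹ = 1/18.65 = 0.0536.

T = 0.0536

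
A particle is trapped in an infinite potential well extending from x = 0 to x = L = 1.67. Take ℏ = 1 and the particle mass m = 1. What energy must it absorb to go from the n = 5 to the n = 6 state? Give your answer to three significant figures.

ΔE = 19.5

E_n = n²π²ℏ²/(2mL²), so ΔE = (6² − 5²) π²ℏ²/(2mL²).
ΔE = 11 × π² / (2 × 1 × 1.67²) = 19.46.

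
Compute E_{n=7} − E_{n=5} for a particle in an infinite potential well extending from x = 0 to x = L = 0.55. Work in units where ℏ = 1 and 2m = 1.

E_n = n²π²ℏ²/(2mL²), so ΔE = (7² − 5²) π²ℏ²/(2mL²).
ΔE = 24 × π² / (2 × 0.5 × 0.55²) = 783.0.

ΔE = 783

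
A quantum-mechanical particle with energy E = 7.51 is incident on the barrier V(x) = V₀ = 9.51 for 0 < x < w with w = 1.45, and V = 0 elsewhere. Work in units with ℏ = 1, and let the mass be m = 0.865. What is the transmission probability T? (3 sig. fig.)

T = 0.0120

E < V₀: inside the barrier ψ ∝ e^{±κx} with κ = √(2m(V₀ − E))/ℏ = 1.860.
κw = 2.697, sinh(κw) = 7.385.
Matching ψ, ψ′ at both faces gives T = [1 + V₀² sinh²(κw) / (4E(V₀ − E))]⁻¹ = 1/83.10 = 0.0120.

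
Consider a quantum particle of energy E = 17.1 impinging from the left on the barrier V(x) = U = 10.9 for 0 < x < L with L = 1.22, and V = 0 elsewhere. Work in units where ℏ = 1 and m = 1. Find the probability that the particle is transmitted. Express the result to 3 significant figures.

T = 0.810

Above the barrier the interior wavenumber is k₂ = √(2m(E − U))/ℏ = 3.521, giving phase k₂L = 4.296.
Matching at both interfaces gives T⁻¹ = 1 + U² sin²(k₂L) / [4E(E − U)] = 1.234, hence T = 0.810.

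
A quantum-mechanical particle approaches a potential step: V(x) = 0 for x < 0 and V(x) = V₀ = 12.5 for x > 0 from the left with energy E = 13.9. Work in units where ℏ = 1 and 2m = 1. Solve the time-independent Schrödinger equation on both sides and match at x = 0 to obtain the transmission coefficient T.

The wavenumbers are k₁ = √(2mE)/ℏ = 3.728 on the left and k₂ = √(2m(E − V₀))/ℏ = 1.183 on the right.
Matching ψ and ψ′ at x = 0 gives r = (k₁ − k₂)/(k₁ + k₂), so R = r² = 0.2685 and T = 1 − R = 0.7315.

T = 0.731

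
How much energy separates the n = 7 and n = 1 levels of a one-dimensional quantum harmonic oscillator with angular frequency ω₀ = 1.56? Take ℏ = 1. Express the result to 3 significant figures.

E_n = ℏω₀(n + ½), so ΔE = (7 − 1) ℏω₀ = 6 × 1.56 = 9.360.

ΔE = 9.36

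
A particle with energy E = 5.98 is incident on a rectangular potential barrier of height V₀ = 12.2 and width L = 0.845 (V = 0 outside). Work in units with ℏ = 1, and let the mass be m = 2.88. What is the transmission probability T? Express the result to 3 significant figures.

T = 0.000162

E < V₀: inside the barrier ψ ∝ e^{±κx} with κ = √(2m(V₀ − E))/ℏ = 5.986.
κL = 5.058, sinh(κL) = 78.62.
The exact tunnelling result is T⁻¹ = 1 + V₀² sinh²(κL) / [4E(V₀ − E)] = 6185, so T = 0.000162.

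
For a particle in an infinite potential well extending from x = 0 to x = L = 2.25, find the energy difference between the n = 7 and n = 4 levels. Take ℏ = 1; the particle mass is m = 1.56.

E_n = n²π²ℏ²/(2mL²), so ΔE = (7² − 4²) π²ℏ²/(2mL²).
ΔE = 33 × π² / (2 × 1.56 × 2.25²) = 20.62.

ΔE = 20.6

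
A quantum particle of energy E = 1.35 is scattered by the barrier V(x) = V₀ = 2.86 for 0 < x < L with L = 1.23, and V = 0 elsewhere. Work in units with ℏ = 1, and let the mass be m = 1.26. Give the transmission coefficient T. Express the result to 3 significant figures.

T = 0.0323

E < V₀: inside the barrier ψ ∝ e^{±κx} with κ = √(2m(V₀ − E))/ℏ = 1.951.
κL = 2.399, sinh(κL) = 5.463.
Matching ψ, ψ′ at both faces gives T = [1 + V₀² sinh²(κL) / (4E(V₀ − E))]⁻¹ = 1/30.93 = 0.0323.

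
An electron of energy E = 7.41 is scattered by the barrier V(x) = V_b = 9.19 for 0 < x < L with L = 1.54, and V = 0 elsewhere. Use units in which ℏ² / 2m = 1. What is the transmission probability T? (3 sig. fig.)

Since E < V_b the interior solution is evanescent with decay constant κ = √(2m(V_b − E))/ℏ = 1.334.
κL = 2.055, sinh(κL) = 3.838.
The exact tunnelling result is T⁻¹ = 1 + V_b² sinh²(κL) / [4E(V_b − E)] = 24.58, so T = 0.0407.

T = 0.0407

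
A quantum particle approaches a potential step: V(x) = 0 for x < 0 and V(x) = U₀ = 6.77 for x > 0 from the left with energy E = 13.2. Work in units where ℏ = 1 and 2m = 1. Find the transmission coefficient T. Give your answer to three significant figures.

The wavenumbers are k₁ = √(2mE)/ℏ = 3.633 on the left and k₂ = √(2m(E − U₀))/ℏ = 2.536 on the right.
Continuity of ψ and ψ′ at the step yields the reflection amplitude r = (k₁ − k₂)/(k₁ + k₂) = 0.1779; thus R = |r|² = 0.03165, T = 0.9684.

T = 0.968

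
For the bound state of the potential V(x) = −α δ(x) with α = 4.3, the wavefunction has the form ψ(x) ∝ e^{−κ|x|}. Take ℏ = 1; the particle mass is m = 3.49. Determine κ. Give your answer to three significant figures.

Integrating the TISE across x = 0 gives the cusp condition ψ'(0⁺) − ψ'(0⁻) = −(2mα/ℏ²)ψ(0).
With ψ ∝ e^{−κ|x|} this yields −2κ = −2mα/ℏ², so κ = mα/ℏ² = 15.01.

κ = 15.0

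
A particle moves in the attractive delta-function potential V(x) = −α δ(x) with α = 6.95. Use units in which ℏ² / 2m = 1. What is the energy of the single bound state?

E = -12.1

The bound state is ψ(x) = √κ e^{−κ|x|}. The derivative jump ψ'(0⁺) − ψ'(0⁻) = −(2mα/ℏ²)ψ(0) fixes κ = mα/ℏ² = 3.475.
Then E = −ℏ²κ²/(2m) = −mα²/(2ℏ²) = -12.08.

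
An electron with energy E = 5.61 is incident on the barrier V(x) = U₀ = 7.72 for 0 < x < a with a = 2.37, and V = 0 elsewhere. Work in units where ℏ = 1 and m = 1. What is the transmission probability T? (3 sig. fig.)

T = 0.000188

Since E < U₀ the interior solution is evanescent with decay constant κ = √(2m(U₀ − E))/ℏ = 2.054.
κa = 4.869, sinh(κa) = 65.07.
The exact tunnelling result is T⁻¹ = 1 + U₀² sinh²(κa) / [4E(U₀ − E)] = 5330, so T = 0.000188.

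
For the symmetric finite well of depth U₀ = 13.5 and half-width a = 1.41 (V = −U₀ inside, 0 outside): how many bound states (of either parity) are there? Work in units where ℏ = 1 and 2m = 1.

Define the well-strength parameter z₀ = (a/ℏ)√(2mU₀) = 1.41 × √(2·0.5·13.5) = 5.181.
The even/odd transcendental equations gain one root per π/2 in z₀, giving N = 1 + ⌊2z₀/π⌋ = 1 + ⌊3.298⌋ = 4.

N = 4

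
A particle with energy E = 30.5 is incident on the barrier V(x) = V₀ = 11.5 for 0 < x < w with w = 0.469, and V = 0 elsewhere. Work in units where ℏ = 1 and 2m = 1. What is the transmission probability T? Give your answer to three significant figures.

Above the barrier the interior wavenumber is k₂ = √(2m(E − V₀))/ℏ = 4.359, giving phase k₂w = 2.044.
T = [1 + V₀² sin²(k₂w) / (4E(E − V₀))]⁻¹ = 1/1.045 = 0.957.

T = 0.957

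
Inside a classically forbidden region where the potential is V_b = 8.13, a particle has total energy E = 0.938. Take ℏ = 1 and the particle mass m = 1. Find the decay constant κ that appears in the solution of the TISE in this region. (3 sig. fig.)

κ = 3.79

Since E < V_b the TISE in this region is ψ'' = κ²ψ with κ = √(2m(V_b − E))/ℏ.
κ = √(2 × 1 × 7.192) = 3.793.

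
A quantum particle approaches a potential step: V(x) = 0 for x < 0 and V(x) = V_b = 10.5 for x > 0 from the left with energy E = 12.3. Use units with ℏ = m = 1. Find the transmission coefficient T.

On each side the TISE gives plane waves with k = √(2m(E − V))/ℏ: k₁ = √(2·1·12.3) = 4.960, k₂ = √(2·1·1.8) = 1.897.
Continuity of ψ and ψ′ at the step yields the reflection amplitude r = (k₁ − k₂)/(k₁ + k₂) = 0.4466; thus R = |r|² = 0.1995, T = 0.8005.

T = 0.801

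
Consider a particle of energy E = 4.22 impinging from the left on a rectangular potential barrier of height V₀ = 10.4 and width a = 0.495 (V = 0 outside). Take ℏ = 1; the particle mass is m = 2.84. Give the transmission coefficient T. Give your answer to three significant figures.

E < V₀: inside the barrier ψ ∝ e^{±κx} with κ = √(2m(V₀ − E))/ℏ = 5.925.
κa = 2.933, sinh(κa) = 9.363.
Matching ψ, ψ′ at both faces gives T = [1 + V₀² sinh²(κa) / (4E(V₀ − E))]⁻¹ = 1/91.89 = 0.0109.

T = 0.0109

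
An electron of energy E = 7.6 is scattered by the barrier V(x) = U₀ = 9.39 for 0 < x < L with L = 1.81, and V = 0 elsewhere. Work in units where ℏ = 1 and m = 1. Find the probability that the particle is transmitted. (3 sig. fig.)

T = 0.00262

Since E < U₀ the interior solution is evanescent with decay constant κ = √(2m(U₀ − E))/ℏ = 1.892.
κL = 3.425, sinh(κL) = 15.34.
Matching ψ, ψ′ at both faces gives T = [1 + U₀² sinh²(κL) / (4E(U₀ − E))]⁻¹ = 1/382.3 = 0.00262.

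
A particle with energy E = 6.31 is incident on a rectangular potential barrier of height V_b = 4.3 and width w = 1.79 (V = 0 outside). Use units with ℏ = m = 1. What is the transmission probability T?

T = 0.936

Above the barrier the interior wavenumber is k₂ = √(2m(E − V_b))/ℏ = 2.005, giving phase k₂w = 3.589.
Matching at both interfaces gives T⁻¹ = 1 + V_b² sin²(k₂w) / [4E(E − V_b)] = 1.068, hence T = 0.936.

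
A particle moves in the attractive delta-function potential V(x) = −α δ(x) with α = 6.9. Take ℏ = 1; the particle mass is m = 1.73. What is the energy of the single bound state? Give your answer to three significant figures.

For x ≠ 0 the bound state is ψ ∝ e^{−κ|x|}; integrating the TISE across the delta gives the cusp condition 2κ = 2mα/ℏ², so κ = 11.94.
Then E = −ℏ²κ²/(2m) = −mα²/(2ℏ²) = -41.18.

E = -41.2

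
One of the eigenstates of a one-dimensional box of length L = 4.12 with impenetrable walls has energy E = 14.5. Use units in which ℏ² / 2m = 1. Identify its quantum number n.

n = 5

For an infinite well E_n = n²π²ℏ²/(2mL²), so n = (L/πℏ)√(2mE).
n = (4.12/π) × √(2 × 0.5 × 14.5) = 4.994 → n = 5.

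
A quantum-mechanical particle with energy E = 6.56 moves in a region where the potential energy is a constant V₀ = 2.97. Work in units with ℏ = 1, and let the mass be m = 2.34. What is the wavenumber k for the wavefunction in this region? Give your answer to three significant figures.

k = 4.10

With E > V₀ the solution is oscillatory, ψ ∝ e^{±ikx} with k = √(2m(E − V₀))/ℏ.
k = √(2 × 2.34 × 3.59) = 4.099.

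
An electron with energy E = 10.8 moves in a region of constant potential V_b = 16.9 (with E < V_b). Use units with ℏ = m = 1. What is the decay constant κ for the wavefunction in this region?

Since E < V_b the TISE in this region is ψ'' = κ²ψ with κ = √(2m(V_b − E))/ℏ.
κ = √(2 × 1 × 6.1) = 3.493.

κ = 3.49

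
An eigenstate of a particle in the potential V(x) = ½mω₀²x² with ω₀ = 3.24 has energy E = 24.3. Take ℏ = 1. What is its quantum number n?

Invert E_n = (n + ½)ℏω₀: n = E/ℏω₀ − ½ = 7.000, so n = 7.

n = 7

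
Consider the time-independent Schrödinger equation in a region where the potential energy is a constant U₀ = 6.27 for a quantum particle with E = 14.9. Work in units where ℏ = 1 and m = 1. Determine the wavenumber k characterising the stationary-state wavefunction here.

With E > U₀ the solution is oscillatory, ψ ∝ e^{±ikx} with k = √(2m(E − U₀))/ℏ.
k = √(2 × 1 × 8.63) = 4.155.

k = 4.15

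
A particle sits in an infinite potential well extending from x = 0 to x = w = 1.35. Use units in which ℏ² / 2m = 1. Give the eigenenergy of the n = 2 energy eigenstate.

The infinite-well eigenfunctions ψ_n = √(2/w) sin(nπx/w) vanish at both walls, giving E_n = n²π²ℏ²/(2mw²).
E_2 = 2² × π² / (2 × 0.5 × 1.35²) = 21.66.

E = 21.7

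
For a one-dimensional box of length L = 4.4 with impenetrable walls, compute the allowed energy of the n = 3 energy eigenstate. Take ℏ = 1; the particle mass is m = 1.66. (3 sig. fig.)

The infinite-well eigenfunctions ψ_n = √(2/L) sin(nπx/L) vanish at both walls, giving E_n = n²π²ℏ²/(2mL²).
E_3 = 3² × π² / (2 × 1.66 × 4.4²) = 1.382.

E = 1.38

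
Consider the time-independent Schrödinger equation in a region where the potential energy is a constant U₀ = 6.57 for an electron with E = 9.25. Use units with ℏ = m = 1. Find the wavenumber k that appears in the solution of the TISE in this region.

With E > U₀ the solution is oscillatory, ψ ∝ e^{±ikx} with k = √(2m(E − U₀))/ℏ.
k = √(2 × 1 × 2.68) = 2.315.

k = 2.32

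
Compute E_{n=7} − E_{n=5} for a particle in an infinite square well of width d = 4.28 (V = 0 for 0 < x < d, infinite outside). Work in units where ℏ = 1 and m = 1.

ΔE = 6.47

E_n = n²π²ℏ²/(2md²), so ΔE = (7² − 5²) π²ℏ²/(2md²).
ΔE = 24 × π² / (2 × 1 × 4.28²) = 6.465.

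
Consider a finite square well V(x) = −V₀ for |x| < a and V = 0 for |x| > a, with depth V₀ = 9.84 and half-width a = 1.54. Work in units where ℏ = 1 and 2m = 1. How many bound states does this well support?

Define the well-strength parameter z₀ = (a/ℏ)√(2mV₀) = 1.54 × √(2·0.5·9.84) = 4.831.
A new bound state (alternating even/odd) appears each time z₀ passes a multiple of π/2, so N = ⌊2z₀/π⌋ + 1 = ⌊3.075⌋ + 1 = 4.

N = 4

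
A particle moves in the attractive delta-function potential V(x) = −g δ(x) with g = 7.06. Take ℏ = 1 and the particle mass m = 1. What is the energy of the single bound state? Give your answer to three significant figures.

E = -24.9

For x ≠ 0 the bound state is ψ ∝ e^{−κ|x|}; integrating the TISE across the delta gives the cusp condition 2κ = 2mg/ℏ², so κ = 7.060.
Then E = −ℏ²κ²/(2m) = −mg²/(2ℏ²) = -24.92.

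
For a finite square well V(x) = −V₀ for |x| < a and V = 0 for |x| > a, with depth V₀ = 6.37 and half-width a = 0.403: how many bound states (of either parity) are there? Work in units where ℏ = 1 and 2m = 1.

N = 1

Define the well-strength parameter z₀ = (a/ℏ)√(2mV₀) = 0.403 × √(2·0.5·6.37) = 1.017.
The even/odd transcendental equations gain one root per π/2 in z₀, giving N = 1 + ⌊2z₀/π⌋ = 1 + ⌊0.6475⌋ = 1.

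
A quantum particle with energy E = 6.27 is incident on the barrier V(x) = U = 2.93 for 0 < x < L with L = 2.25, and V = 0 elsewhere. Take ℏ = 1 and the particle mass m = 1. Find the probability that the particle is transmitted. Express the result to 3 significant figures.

T = 0.980

E > U: inside the barrier k₂ = √(2m(E − U))/ℏ = 2.585, k₂L = 5.815.
Matching at both interfaces gives T⁻¹ = 1 + U² sin²(k₂L) / [4E(E − U)] = 1.021, hence T = 0.980.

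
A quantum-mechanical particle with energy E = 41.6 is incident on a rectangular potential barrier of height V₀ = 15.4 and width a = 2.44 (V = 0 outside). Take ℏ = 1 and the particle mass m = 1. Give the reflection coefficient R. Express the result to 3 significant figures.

R = 0.0447

E > V₀: inside the barrier k₂ = √(2m(E − V₀))/ℏ = 7.239, k₂a = 17.66.
T = [1 + V₀² sin²(k₂a) / (4E(E − V₀))]⁻¹ = 1/1.047 = 0.955.
R = 1 − T = 0.0447.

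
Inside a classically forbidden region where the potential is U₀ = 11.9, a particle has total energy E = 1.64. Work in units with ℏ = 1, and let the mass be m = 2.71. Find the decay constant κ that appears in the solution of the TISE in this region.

Since E < U₀ the TISE in this region is ψ'' = κ²ψ with κ = √(2m(U₀ − E))/ℏ.
κ = √(2 × 2.71 × 10.26) = 7.457.

κ = 7.46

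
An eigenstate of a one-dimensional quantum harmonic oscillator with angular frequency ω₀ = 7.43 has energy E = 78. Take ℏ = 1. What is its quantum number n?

E_n = ℏω₀(n + ½) ⇒ n = E/(ℏω₀) − ½ = 78/7.43 − 0.5 = 9.998 → n = 10.

n = 10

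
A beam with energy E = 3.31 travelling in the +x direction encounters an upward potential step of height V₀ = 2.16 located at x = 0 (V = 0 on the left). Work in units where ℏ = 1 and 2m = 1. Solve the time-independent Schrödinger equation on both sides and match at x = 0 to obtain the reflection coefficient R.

R = 0.0667

On each side the TISE gives plane waves with k = √(2m(E − V))/ℏ: k₁ = √(2·½·3.31) = 1.819, k₂ = √(2·½·1.15) = 1.072.
Matching ψ and ψ′ at x = 0 gives r = (k₁ − k₂)/(k₁ + k₂), so R = r² = 0.06672 and T = 1 − R = 0.9333.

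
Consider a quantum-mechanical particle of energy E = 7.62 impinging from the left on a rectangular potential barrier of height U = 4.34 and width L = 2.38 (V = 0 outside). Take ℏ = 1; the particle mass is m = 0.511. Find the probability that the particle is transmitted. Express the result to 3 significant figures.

T = 0.858

E > U: inside the barrier k₂ = √(2m(E − U))/ℏ = 1.831, k₂L = 4.358.
Matching at both interfaces gives T⁻¹ = 1 + U² sin²(k₂L) / [4E(E − U)] = 1.166, hence T = 0.858.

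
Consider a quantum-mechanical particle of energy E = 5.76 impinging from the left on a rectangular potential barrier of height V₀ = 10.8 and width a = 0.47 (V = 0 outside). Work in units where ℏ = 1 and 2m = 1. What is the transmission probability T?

Since E < V₀ the interior solution is evanescent with decay constant κ = √(2m(V₀ − E))/ℏ = 2.245.
κa = 1.055, sinh(κa) = 1.262.
The exact tunnelling result is T⁻¹ = 1 + V₀² sinh²(κa) / [4E(V₀ − E)] = 2.600, so T = 0.385.

T = 0.385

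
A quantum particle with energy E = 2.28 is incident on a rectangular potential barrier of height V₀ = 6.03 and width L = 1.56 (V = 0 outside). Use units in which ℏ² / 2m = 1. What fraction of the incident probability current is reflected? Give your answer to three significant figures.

R = 0.991

E < V₀: inside the barrier ψ ∝ e^{±κx} with κ = √(2m(V₀ − E))/ℏ = 1.936.
κL = 3.021, sinh(κL) = 10.23.
The exact tunnelling result is T⁻¹ = 1 + V₀² sinh²(κL) / [4E(V₀ − E)] = 112.3, so T = 0.00891.
R = 1 − T = 0.991.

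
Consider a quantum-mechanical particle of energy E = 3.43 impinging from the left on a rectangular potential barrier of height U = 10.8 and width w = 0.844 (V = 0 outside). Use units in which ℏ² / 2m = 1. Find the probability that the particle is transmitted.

E < U: inside the barrier ψ ∝ e^{±κx} with κ = √(2m(U − E))/ℏ = 2.715.
κw = 2.291, sinh(κw) = 4.893.
The exact tunnelling result is T⁻¹ = 1 + U² sinh²(κw) / [4E(U − E)] = 28.62, so T = 0.0349.

T = 0.0349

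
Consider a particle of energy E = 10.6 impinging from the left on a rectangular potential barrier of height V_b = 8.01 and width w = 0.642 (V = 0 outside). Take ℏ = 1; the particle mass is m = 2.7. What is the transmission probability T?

Above the barrier the interior wavenumber is k₂ = √(2m(E − V_b))/ℏ = 3.740, giving phase k₂w = 2.401.
Matching at both interfaces gives T⁻¹ = 1 + V_b² sin²(k₂w) / [4E(E − V_b)] = 1.266, hence T = 0.790.

T = 0.790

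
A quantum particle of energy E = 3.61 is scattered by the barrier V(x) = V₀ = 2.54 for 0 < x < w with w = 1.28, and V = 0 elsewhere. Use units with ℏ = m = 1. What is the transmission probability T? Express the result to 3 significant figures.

T = 0.724

Above the barrier the interior wavenumber is k₂ = √(2m(E − V₀))/ℏ = 1.463, giving phase k₂w = 1.872.
Matching at both interfaces gives T⁻¹ = 1 + V₀² sin²(k₂w) / [4E(E − V₀)] = 1.381, hence T = 0.724.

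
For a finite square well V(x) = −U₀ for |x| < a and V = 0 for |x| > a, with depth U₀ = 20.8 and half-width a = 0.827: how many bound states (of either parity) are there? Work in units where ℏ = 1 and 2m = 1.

N = 3

The dimensionless depth is z₀ = a√(2mU₀)/ℏ = 0.827 × √(20.80) = 3.772.
The even/odd transcendental equations gain one root per π/2 in z₀, giving N = 1 + ⌊2z₀/π⌋ = 1 + ⌊2.401⌋ = 3.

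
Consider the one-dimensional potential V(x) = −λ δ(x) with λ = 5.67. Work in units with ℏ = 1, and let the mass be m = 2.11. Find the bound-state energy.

For x ≠ 0 the bound state is ψ ∝ e^{−κ|x|}; integrating the TISE across the delta gives the cusp condition 2κ = 2mλ/ℏ², so κ = 11.96.
Then E = −ℏ²κ²/(2m) = −mλ²/(2ℏ²) = -33.92.

E = -33.9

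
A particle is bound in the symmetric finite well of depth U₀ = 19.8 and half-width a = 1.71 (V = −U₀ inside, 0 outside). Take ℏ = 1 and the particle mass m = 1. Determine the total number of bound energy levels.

N = 7

The dimensionless depth is z₀ = a√(2mU₀)/ℏ = 1.71 × √(39.60) = 10.76.
A new bound state (alternating even/odd) appears each time z₀ passes a multiple of π/2, so N = ⌊2z₀/π⌋ + 1 = ⌊6.851⌋ + 1 = 7.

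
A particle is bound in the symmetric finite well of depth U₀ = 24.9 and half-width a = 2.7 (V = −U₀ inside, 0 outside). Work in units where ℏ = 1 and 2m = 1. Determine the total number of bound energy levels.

N = 9

The dimensionless depth is z₀ = a√(2mU₀)/ℏ = 2.7 × √(24.90) = 13.47.
A new bound state (alternating even/odd) appears each time z₀ passes a multiple of π/2, so N = ⌊2z₀/π⌋ + 1 = ⌊8.577⌋ + 1 = 9.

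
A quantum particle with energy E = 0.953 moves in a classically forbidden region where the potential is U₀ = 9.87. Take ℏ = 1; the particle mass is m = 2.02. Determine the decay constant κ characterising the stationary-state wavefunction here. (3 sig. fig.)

Since E < U₀ the TISE in this region is ψ'' = κ²ψ with κ = √(2m(U₀ − E))/ℏ.
κ = √(2 × 2.02 × 8.917) = 6.002.

κ = 6.00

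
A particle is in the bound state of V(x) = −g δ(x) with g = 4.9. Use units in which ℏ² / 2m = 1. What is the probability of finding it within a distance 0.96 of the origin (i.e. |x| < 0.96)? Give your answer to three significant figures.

The normalised bound state is ψ = √κ e^{−κ|x|} with κ = mg/ℏ² = 2.450.
P(|x| < d) = ∫_{−d}^{d} κ e^{−2κ|x|} dx = 1 − e^{−2κd} = 1 − e^{−4.704} = 0.9909.

P = 0.991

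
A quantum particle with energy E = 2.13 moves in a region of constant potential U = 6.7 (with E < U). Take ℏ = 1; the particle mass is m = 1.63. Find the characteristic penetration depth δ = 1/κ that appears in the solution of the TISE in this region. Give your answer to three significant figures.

δ = 0.259

Since E < U the TISE in this region is ψ'' = κ²ψ with κ = √(2m(U − E))/ℏ.
κ = √(2 × 1.63 × 4.57) = 3.860. The penetration depth is δ = 1/κ = 0.259.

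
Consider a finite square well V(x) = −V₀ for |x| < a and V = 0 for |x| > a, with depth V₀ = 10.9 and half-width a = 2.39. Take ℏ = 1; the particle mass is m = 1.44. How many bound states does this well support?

Define the well-strength parameter z₀ = (a/ℏ)√(2mV₀) = 2.39 × √(2·1.44·10.9) = 13.39.
The even/odd transcendental equations gain one root per π/2 in z₀, giving N = 1 + ⌊2z₀/π⌋ = 1 + ⌊8.525⌋ = 9.

N = 9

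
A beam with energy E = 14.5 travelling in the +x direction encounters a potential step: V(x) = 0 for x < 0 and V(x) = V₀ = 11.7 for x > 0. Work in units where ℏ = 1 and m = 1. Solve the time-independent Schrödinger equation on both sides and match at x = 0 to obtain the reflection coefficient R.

The wavenumbers are k₁ = √(2mE)/ℏ = 5.385 on the left and k₂ = √(2m(E − V₀))/ℏ = 2.366 on the right.
Continuity of ψ and ψ′ at the step yields the reflection amplitude r = (k₁ − k₂)/(k₁ + k₂) = 0.3894; thus R = |r|² = 0.1517, T = 0.8483.

R = 0.152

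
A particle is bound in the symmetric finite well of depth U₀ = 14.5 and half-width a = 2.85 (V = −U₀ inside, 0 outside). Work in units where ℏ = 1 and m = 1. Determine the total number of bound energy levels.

N = 10

The dimensionless depth is z₀ = a√(2mU₀)/ℏ = 2.85 × √(29.00) = 15.35.
A new bound state (alternating even/odd) appears each time z₀ passes a multiple of π/2, so N = ⌊2z₀/π⌋ + 1 = ⌊9.771⌋ + 1 = 10.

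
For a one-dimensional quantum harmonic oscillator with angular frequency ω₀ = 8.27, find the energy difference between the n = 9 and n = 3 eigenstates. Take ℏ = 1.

ΔE = 49.6

E_n = ℏω₀(n + ½), so ΔE = (9 − 3) ℏω₀ = 6 × 8.27 = 49.62.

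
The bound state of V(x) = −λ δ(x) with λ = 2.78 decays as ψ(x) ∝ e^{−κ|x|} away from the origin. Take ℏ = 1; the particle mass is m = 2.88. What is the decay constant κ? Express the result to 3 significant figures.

κ = 8.01

Integrate −(ℏ²/2m)ψ'' − λδ(x)ψ = Eψ from −ε to +ε: the ψ'' term gives ψ'(0⁺) − ψ'(0⁻) and the δ term gives −(2mλ/ℏ²)ψ(0).
With ψ ∝ e^{−κ|x|} this yields −2κ = −2mλ/ℏ², so κ = mλ/ℏ² = 8.006.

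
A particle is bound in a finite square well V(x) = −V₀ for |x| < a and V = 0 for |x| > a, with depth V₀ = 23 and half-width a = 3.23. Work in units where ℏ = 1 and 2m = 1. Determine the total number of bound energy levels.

N = 10

The dimensionless depth is z₀ = a√(2mV₀)/ℏ = 3.23 × √(23.00) = 15.49.
A new bound state (alternating even/odd) appears each time z₀ passes a multiple of π/2, so N = ⌊2z₀/π⌋ + 1 = ⌊9.862⌋ + 1 = 10.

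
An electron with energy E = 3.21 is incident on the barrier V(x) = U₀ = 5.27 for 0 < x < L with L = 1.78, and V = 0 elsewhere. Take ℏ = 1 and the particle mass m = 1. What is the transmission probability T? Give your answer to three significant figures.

Since E < U₀ the interior solution is evanescent with decay constant κ = √(2m(U₀ − E))/ℏ = 2.030.
κL = 3.613, sinh(κL) = 18.53.
Matching ψ, ψ′ at both faces gives T = [1 + U₀² sinh²(κL) / (4E(U₀ − E))]⁻¹ = 1/361.3 = 0.00277.

T = 0.00277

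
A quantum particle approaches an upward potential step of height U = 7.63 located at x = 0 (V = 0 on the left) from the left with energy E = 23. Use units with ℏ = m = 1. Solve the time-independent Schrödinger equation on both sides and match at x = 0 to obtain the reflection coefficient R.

R = 0.0101

The wavenumbers are k₁ = √(2mE)/ℏ = 6.782 on the left and k₂ = √(2m(E − U))/ℏ = 5.544 on the right.
Matching ψ and ψ′ at x = 0 gives r = (k₁ − k₂)/(k₁ + k₂), so R = r² = 0.01009 and T = 1 − R = 0.9899.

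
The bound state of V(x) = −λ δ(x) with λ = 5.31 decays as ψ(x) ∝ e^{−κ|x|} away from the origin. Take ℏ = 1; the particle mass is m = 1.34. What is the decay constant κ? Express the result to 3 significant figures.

Integrate −(ℏ²/2m)ψ'' − λδ(x)ψ = Eψ from −ε to +ε: the ψ'' term gives ψ'(0⁺) − ψ'(0⁻) and the δ term gives −(2mλ/ℏ²)ψ(0).
With ψ ∝ e^{−κ|x|} this yields −2κ = −2mλ/ℏ², so κ = mλ/ℏ² = 7.115.

κ = 7.12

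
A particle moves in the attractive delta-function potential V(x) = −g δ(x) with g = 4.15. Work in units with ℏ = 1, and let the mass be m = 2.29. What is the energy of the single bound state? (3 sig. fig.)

E = -19.7

The bound state is ψ(x) = √κ e^{−κ|x|}. The derivative jump ψ'(0⁺) − ψ'(0⁻) = −(2mg/ℏ²)ψ(0) fixes κ = mg/ℏ² = 9.504.
Then E = −ℏ²κ²/(2m) = −mg²/(2ℏ²) = -19.72.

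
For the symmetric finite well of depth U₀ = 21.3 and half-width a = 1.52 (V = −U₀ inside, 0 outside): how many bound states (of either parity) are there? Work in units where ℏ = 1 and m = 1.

Define the well-strength parameter z₀ = (a/ℏ)√(2mU₀) = 1.52 × √(2·1·21.3) = 9.921.
The even/odd transcendental equations gain one root per π/2 in z₀, giving N = 1 + ⌊2z₀/π⌋ = 1 + ⌊6.316⌋ = 7.

N = 7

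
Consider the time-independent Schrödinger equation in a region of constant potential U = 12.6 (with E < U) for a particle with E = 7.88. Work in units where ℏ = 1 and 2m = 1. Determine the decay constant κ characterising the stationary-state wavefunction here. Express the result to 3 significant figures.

Since E < U the TISE in this region is ψ'' = κ²ψ with κ = √(2m(U − E))/ℏ.
κ = √(2 × 0.5 × 4.72) = 2.173.

κ = 2.17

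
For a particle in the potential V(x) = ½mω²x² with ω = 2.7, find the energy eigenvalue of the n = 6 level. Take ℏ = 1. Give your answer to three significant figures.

Using E_n = (n + ½)ℏω: E_6 = 6.5 × 2.7 = 17.55.

E = 17.6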